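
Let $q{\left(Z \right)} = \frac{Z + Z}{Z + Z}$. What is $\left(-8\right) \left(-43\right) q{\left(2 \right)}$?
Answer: $344$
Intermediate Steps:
$q{\left(Z \right)} = 1$ ($q{\left(Z \right)} = \frac{2 Z}{2 Z} = 2 Z \frac{1}{2 Z} = 1$)
$\left(-8\right) \left(-43\right) q{\left(2 \right)} = \left(-8\right) \left(-43\right) 1 = 344 \cdot 1 = 344$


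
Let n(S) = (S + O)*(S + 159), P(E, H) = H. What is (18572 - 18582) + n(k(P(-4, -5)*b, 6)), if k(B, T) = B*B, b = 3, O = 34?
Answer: 99446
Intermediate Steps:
k(B, T) = B**2
n(S) = (34 + S)*(159 + S) (n(S) = (S + 34)*(S + 159) = (34 + S)*(159 + S))
(18572 - 18582) + n(k(P(-4, -5)*b, 6)) = (18572 - 18582) + (5406 + ((-5*3)**2)**2 + 193*(-5*3)**2) = -10 + (5406 + ((-15)**2)**2 + 193*(-15)**2) = -10 + (5406 + 225**2 + 193*225) = -10 + (5406 + 50625 + 43425) = -10 + 99456 = 99446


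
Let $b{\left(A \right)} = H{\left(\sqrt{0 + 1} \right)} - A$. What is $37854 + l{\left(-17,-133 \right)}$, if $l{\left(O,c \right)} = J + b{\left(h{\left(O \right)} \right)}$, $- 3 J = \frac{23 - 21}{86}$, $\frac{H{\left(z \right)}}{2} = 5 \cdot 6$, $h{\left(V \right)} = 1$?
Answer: $\frac{4890776}{129} \approx 37913.0$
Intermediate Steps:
$H{\left(z \right)} = 60$ ($H{\left(z \right)} = 2 \cdot 5 \cdot 6 = 2 \cdot 30 = 60$)
$b{\left(A \right)} = 60 - A$
$J = - \frac{1}{129}$ ($J = - \frac{\left(23 - 21\right) \frac{1}{86}}{3} = - \frac{2 \cdot \frac{1}{86}}{3} = \left(- \frac{1}{3}\right) \frac{1}{43} = - \frac{1}{129} \approx -0.0077519$)
$l{\left(O,c \right)} = \frac{7610}{129}$ ($l{\left(O,c \right)} = - \frac{1}{129} + \left(60 - 1\right) = - \frac{1}{129} + 59 = \frac{7610}{129}$)
$37854 + l{\left(-17,-133 \right)} = 37854 + \frac{7610}{129} = \frac{4890776}{129}$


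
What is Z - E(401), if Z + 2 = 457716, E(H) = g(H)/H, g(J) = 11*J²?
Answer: 453303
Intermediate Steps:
E(H) = 11*H (E(H) = (11*H²)/H = 11*H)
Z = 457714 (Z = -2 + 457716 = 457714)
Z - E(401) = 457714 - 11*401 = 457714 - 1*4411 = 457714 - 4411 = 453303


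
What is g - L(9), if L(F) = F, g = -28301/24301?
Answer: -247010/24301 ≈ -10.165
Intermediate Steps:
g = -28301/24301 (g = -28301*1/24301 = -28301/24301 ≈ -1.1646)
g - L(9) = -28301/24301 - 1*9 = -28301/24301 - 9 = -247010/24301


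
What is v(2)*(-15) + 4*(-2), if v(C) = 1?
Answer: -23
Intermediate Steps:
v(2)*(-15) + 4*(-2) = 1*(-15) + 4*(-2) = -15 - 8 = -23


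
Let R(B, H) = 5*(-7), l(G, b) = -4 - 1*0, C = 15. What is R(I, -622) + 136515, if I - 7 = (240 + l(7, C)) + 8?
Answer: 136480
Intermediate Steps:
l(G, b) = -4 (l(G, b) = -4 + 0 = -4)
I = 251 (I = 7 + ((240 - 4) + 8) = 7 + (236 + 8) = 7 + 244 = 251)
R(B, H) = -35
R(I, -622) + 136515 = -35 + 136515 = 136480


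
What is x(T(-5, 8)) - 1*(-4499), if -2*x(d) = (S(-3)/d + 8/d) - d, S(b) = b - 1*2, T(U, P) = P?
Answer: 72045/16 ≈ 4502.8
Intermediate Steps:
S(b) = -2 + b (S(b) = b - 2 = -2 + b)
x(d) = d/2 - 3/(2*d) (x(d) = -(((-2 - 3)/d + 8/d) - d)/2 = -((-5/d + 8/d) - d)/2 = -(3/d - d)/2 = -(-d + 3/d)/2 = d/2 - 3/(2*d))
x(T(-5, 8)) - 1*(-4499) = (½)*(-3 + 8²)/8 - 1*(-4499) = (½)*(⅛)*(-3 + 64) + 4499 = (½)*(⅛)*61 + 4499 = 61/16 + 4499 = 72045/16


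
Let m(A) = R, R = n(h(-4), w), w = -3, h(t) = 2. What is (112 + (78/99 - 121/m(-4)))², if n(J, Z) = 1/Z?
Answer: 246521401/1089 ≈ 2.2637e+5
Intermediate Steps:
R = -⅓ (R = 1/(-3) = -⅓ ≈ -0.33333)
m(A) = -⅓
(112 + (78/99 - 121/m(-4)))² = (112 + (78/99 - 121/(-⅓)))² = (112 + (78*(1/99) - 121*(-3)))² = (112 + (26/33 + 363))² = (112 + 12005/33)² = (15701/33)² = 246521401/1089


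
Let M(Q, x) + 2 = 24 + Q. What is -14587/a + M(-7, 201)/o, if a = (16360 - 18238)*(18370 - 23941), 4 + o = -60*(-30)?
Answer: 65368409/9395179524 ≈ 0.0069577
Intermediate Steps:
M(Q, x) = 22 + Q (M(Q, x) = -2 + (24 + Q) = 22 + Q)
o = 1796 (o = -4 - 60*(-30) = -4 + 1800 = 1796)
a = 10462338 (a = -1878*(-5571) = 10462338)
-14587/a + M(-7, 201)/o = -14587/10462338 + (22 - 7)/1796 = -14587*1/10462338 + 15*(1/1796) = -14587/10462338 + 15/1796 = 65368409/9395179524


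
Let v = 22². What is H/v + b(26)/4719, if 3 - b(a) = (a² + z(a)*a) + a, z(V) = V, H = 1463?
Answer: 4687/1716 ≈ 2.7314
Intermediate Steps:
b(a) = 3 - a - 2*a² (b(a) = 3 - ((a² + a*a) + a) = 3 - ((a² + a²) + a) = 3 - (2*a² + a) = 3 - (a + 2*a²) = 3 + (-a - 2*a²) = 3 - a - 2*a²)
v = 484
H/v + b(26)/4719 = 1463/484 + (3 - 1*26 - 2*26²)/4719 = 1463*(1/484) + (3 - 26 - 2*676)*(1/4719) = 133/44 + (3 - 26 - 1352)*(1/4719) = 133/44 - 1375*1/4719 = 133/44 - 125/429 = 4687/1716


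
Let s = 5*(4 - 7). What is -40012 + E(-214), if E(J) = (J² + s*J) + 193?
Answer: 9187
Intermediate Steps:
s = -15 (s = 5*(-3) = -15)
E(J) = 193 + J² - 15*J (E(J) = (J² - 15*J) + 193 = 193 + J² - 15*J)
-40012 + E(-214) = -40012 + (193 + (-214)² - 15*(-214)) = -40012 + (193 + 45796 + 3210) = -40012 + 49199 = 9187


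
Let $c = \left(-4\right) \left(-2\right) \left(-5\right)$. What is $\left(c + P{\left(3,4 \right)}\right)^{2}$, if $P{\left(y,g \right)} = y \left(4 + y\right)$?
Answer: $361$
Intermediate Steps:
$c = -40$ ($c = 8 \left(-5\right) = -40$)
$\left(c + P{\left(3,4 \right)}\right)^{2} = \left(-40 + 3 \left(4 + 3\right)\right)^{2} = \left(-40 + 3 \cdot 7\right)^{2} = \left(-40 + 21\right)^{2} = \left(-19\right)^{2} = 361$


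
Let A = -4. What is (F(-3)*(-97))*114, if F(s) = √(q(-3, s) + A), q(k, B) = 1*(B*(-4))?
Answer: -22116*√2 ≈ -31277.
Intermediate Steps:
q(k, B) = -4*B (q(k, B) = 1*(-4*B) = -4*B)
F(s) = √(-4 - 4*s) (F(s) = √(-4*s - 4) = √(-4 - 4*s))
(F(-3)*(-97))*114 = ((2*√(-1 - 1*(-3)))*(-97))*114 = ((2*√(-1 + 3))*(-97))*114 = ((2*√2)*(-97))*114 = -194*√2*114 = -22116*√2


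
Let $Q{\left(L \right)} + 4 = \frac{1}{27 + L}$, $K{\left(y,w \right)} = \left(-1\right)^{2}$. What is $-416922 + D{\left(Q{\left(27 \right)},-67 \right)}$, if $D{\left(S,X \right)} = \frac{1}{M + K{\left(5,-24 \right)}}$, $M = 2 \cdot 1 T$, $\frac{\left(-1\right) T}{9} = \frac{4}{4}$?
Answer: $- \frac{7087675}{17} \approx -4.1692 \cdot 10^{5}$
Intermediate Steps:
$K{\left(y,w \right)} = 1$
$Q{\left(L \right)} = -4 + \frac{1}{27 + L}$
$T = -9$ ($T = - 9 \cdot \frac{4}{4} = - 9 \cdot 4 \cdot \frac{1}{4} = \left(-9\right) 1 = -9$)
$M = -18$ ($M = 2 \cdot 1 \left(-9\right) = 2 \left(-9\right) = -18$)
$D{\left(S,X \right)} = - \frac{1}{17}$ ($D{\left(S,X \right)} = \frac{1}{-18 + 1} = \frac{1}{-17} = - \frac{1}{17}$)
$-416922 + D{\left(Q{\left(27 \right)},-67 \right)} = -416922 - \frac{1}{17} = - \frac{7087675}{17}$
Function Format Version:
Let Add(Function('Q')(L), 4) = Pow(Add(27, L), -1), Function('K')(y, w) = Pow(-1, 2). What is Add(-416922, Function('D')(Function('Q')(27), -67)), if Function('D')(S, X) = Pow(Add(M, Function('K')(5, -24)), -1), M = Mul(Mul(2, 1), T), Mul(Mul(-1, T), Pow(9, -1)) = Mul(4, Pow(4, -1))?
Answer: Rational(-7087675, 17) ≈ -4.1692e+5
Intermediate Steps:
Function('K')(y, w) = 1
Function('Q')(L) = Add(-4, Pow(Add(27, L), -1))
T = -9 (T = Mul(-9, Mul(4, Pow(4, -1))) = Mul(-9, Mul(4, Rational(1, 4))) = Mul(-9, 1) = -9)
M = -18 (M = Mul(Mul(2, 1), -9) = Mul(2, -9) = -18)
Function('D')(S, X) = Rational(-1, 17) (Function('D')(S, X) = Pow(Add(-18, 1), -1) = Pow(-17, -1) = Rational(-1, 17))
Add(-416922, Function('D')(Function('Q')(27), -67)) = Add(-416922, Rational(-1, 17)) = Rational(-7087675, 17)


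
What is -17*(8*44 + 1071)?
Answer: -24191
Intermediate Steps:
-17*(8*44 + 1071) = -17*(352 + 1071) = -17*1423 = -24191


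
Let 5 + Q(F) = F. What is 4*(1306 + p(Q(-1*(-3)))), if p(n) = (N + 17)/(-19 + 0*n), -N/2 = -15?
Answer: 99068/19 ≈ 5214.1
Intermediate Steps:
N = 30 (N = -2*(-15) = 30)
Q(F) = -5 + F
p(n) = -47/19 (p(n) = (30 + 17)/(-19 + 0*n) = 47/(-19 + 0) = 47/(-19) = 47*(-1/19) = -47/19)
4*(1306 + p(Q(-1*(-3)))) = 4*(1306 - 47/19) = 4*(24767/19) = 99068/19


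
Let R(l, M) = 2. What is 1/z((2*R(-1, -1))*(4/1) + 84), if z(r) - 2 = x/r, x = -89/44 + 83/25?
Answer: 110000/221427 ≈ 0.49678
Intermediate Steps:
x = 1427/1100 (x = -89*1/44 + 83*(1/25) = -89/44 + 83/25 = 1427/1100 ≈ 1.2973)
z(r) = 2 + 1427/(1100*r)
1/z((2*R(-1, -1))*(4/1) + 84) = 1/(2 + 1427/(1100*((2*2)*(4/1) + 84))) = 1/(2 + 1427/(1100*(4*(4*1) + 84))) = 1/(2 + 1427/(1100*(4*4 + 84))) = 1/(2 + 1427/(1100*(16 + 84))) = 1/(2 + (1427/1100)/100) = 1/(2 + (1427/1100)*(1/100)) = 1/(2 + 1427/110000) = 1/(221427/110000) = 110000/221427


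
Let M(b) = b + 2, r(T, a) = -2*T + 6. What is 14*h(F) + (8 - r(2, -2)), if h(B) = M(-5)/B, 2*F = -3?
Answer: 34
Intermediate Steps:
r(T, a) = 6 - 2*T
F = -3/2 (F = (½)*(-3) = -3/2 ≈ -1.5000)
M(b) = 2 + b
h(B) = -3/B (h(B) = (2 - 5)/B = -3/B)
14*h(F) + (8 - r(2, -2)) = 14*(-3/(-3/2)) + (8 - (6 - 2*2)) = 14*(-3*(-⅔)) + (8 - (6 - 4)) = 14*2 + (8 - 1*2) = 28 + (8 - 2) = 28 + 6 = 34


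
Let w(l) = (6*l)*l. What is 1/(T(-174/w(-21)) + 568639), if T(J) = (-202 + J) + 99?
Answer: 441/250724347 ≈ 1.7589e-6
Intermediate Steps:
w(l) = 6*l²
T(J) = -103 + J
1/(T(-174/w(-21)) + 568639) = 1/((-103 - 174/(6*(-21)²)) + 568639) = 1/((-103 - 174/(6*441)) + 568639) = 1/((-103 - 174/2646) + 568639) = 1/((-103 - 174*1/2646) + 568639) = 1/((-103 - 29/441) + 568639) = 1/(-45452/441 + 568639) = 1/(250724347/441) = 441/250724347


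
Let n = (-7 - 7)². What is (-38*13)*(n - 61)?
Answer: -66690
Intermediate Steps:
n = 196 (n = (-14)² = 196)
(-38*13)*(n - 61) = (-38*13)*(196 - 61) = -494*135 = -66690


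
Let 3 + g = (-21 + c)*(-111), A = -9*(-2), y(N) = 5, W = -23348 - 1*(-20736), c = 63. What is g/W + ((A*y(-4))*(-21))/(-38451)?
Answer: 8776695/4782572 ≈ 1.8351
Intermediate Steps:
W = -2612 (W = -23348 + 20736 = -2612)
A = 18
g = -4665 (g = -3 + (-21 + 63)*(-111) = -3 + 42*(-111) = -3 - 4662 = -4665)
g/W + ((A*y(-4))*(-21))/(-38451) = -4665/(-2612) + ((18*5)*(-21))/(-38451) = -4665*(-1/2612) + (90*(-21))*(-1/38451) = 4665/2612 - 1890*(-1/38451) = 4665/2612 + 90/1831 = 8776695/4782572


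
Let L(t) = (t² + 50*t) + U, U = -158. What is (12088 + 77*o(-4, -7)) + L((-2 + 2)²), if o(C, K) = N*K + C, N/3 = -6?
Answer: 21324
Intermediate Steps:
N = -18 (N = 3*(-6) = -18)
o(C, K) = C - 18*K (o(C, K) = -18*K + C = C - 18*K)
L(t) = -158 + t² + 50*t (L(t) = (t² + 50*t) - 158 = -158 + t² + 50*t)
(12088 + 77*o(-4, -7)) + L((-2 + 2)²) = (12088 + 77*(-4 - 18*(-7))) + (-158 + ((-2 + 2)²)² + 50*(-2 + 2)²) = (12088 + 77*(-4 + 126)) + (-158 + (0²)² + 50*0²) = (12088 + 77*122) + (-158 + 0² + 50*0) = (12088 + 9394) + (-158 + 0 + 0) = 21482 - 158 = 21324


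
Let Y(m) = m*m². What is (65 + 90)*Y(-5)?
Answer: -19375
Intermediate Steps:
Y(m) = m³
(65 + 90)*Y(-5) = (65 + 90)*(-5)³ = 155*(-125) = -19375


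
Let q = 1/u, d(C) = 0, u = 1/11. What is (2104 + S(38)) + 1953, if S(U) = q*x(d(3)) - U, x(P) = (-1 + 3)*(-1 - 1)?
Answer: 3975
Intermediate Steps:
u = 1/11 ≈ 0.090909
x(P) = -4 (x(P) = 2*(-2) = -4)
q = 11 (q = 1/(1/11) = 11)
S(U) = -44 - U (S(U) = 11*(-4) - U = -44 - U)
(2104 + S(38)) + 1953 = (2104 + (-44 - 1*38)) + 1953 = (2104 + (-44 - 38)) + 1953 = (2104 - 82) + 1953 = 2022 + 1953 = 3975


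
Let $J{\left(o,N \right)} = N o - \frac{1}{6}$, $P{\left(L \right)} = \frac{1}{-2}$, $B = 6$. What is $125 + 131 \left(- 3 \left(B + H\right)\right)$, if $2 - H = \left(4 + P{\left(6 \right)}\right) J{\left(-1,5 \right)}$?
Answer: $- \frac{40503}{4} \approx -10126.0$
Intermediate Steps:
$P{\left(L \right)} = - \frac{1}{2}$
$J{\left(o,N \right)} = - \frac{1}{6} + N o$ ($J{\left(o,N \right)} = N o - \frac{1}{6} = - \frac{1}{6} + N o$)
$H = \frac{241}{12}$ ($H = 2 - \left(4 - \frac{1}{2}\right) \left(- \frac{1}{6} + 5 \left(-1\right)\right) = 2 - \frac{7 \left(- \frac{1}{6} - 5\right)}{2} = 2 - \frac{7}{2} \left(- \frac{31}{6}\right) = 2 - - \frac{217}{12} = 2 + \frac{217}{12} = \frac{241}{12} \approx 20.083$)
$125 + 131 \left(- 3 \left(B + H\right)\right) = 125 + 131 \left(- 3 \left(6 + \frac{241}{12}\right)\right) = 125 + 131 \left(\left(-3\right) \frac{313}{12}\right) = 125 + 131 \left(- \frac{313}{4}\right) = 125 - \frac{41003}{4} = - \frac{40503}{4}$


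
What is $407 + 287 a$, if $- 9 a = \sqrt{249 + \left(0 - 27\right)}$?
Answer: $407 - \frac{287 \sqrt{222}}{9} \approx -68.134$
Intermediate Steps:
$a = - \frac{\sqrt{222}}{9}$ ($a = - \frac{\sqrt{249 + \left(0 - 27\right)}}{9} = - \frac{\sqrt{249 - 27}}{9} = - \frac{\sqrt{222}}{9} \approx -1.6555$)
$407 + 287 a = 407 + 287 \left(- \frac{\sqrt{222}}{9}\right) = 407 - \frac{287 \sqrt{222}}{9}$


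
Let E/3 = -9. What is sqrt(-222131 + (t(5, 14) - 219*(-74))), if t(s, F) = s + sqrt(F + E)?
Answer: sqrt(-205920 + I*sqrt(13)) ≈ 0.004 + 453.78*I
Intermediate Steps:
E = -27 (E = 3*(-9) = -27)
t(s, F) = s + sqrt(-27 + F) (t(s, F) = s + sqrt(F - 27) = s + sqrt(-27 + F))
sqrt(-222131 + (t(5, 14) - 219*(-74))) = sqrt(-222131 + ((5 + sqrt(-27 + 14)) - 219*(-74))) = sqrt(-222131 + ((5 + sqrt(-13)) + 16206)) = sqrt(-222131 + ((5 + I*sqrt(13)) + 16206)) = sqrt(-222131 + (16211 + I*sqrt(13))) = sqrt(-205920 + I*sqrt(13))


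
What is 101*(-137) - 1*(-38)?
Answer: -13799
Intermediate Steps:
101*(-137) - 1*(-38) = -13837 + 38 = -13799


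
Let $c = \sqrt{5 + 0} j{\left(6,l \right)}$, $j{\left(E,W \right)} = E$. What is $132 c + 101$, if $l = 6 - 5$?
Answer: $101 + 792 \sqrt{5} \approx 1872.0$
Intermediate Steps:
$l = 1$
$c = 6 \sqrt{5}$ ($c = \sqrt{5 + 0} \cdot 6 = \sqrt{5} \cdot 6 = 6 \sqrt{5} \approx 13.416$)
$132 c + 101 = 132 \cdot 6 \sqrt{5} + 101 = 792 \sqrt{5} + 101 = 101 + 792 \sqrt{5}$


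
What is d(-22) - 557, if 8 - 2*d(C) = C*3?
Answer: -520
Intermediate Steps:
d(C) = 4 - 3*C/2 (d(C) = 4 - C*3/2 = 4 - 3*C/2)
d(-22) - 557 = (4 - 3/2*(-22)) - 557 = (4 + 33) - 557 = 37 - 557 = -520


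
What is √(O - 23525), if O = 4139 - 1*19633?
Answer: I*√39019 ≈ 197.53*I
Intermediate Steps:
O = -15494 (O = 4139 - 19633 = -15494)
√(O - 23525) = √(-15494 - 23525) = √(-39019) = I*√39019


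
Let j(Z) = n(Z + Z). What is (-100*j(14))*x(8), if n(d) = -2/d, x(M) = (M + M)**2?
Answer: 12800/7 ≈ 1828.6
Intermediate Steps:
x(M) = 4*M**2 (x(M) = (2*M)**2 = 4*M**2)
j(Z) = -1/Z (j(Z) = -2/(Z + Z) = -2*1/(2*Z) = -1/Z)
(-100*j(14))*x(8) = (-(-100)/14)*(4*8**2) = (-(-100)/14)*(4*64) = -100*(-1/14)*256 = (50/7)*256 = 12800/7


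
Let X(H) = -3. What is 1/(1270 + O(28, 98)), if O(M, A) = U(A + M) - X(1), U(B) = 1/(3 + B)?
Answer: 129/164218 ≈ 0.00078554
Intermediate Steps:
O(M, A) = 3 + 1/(3 + A + M) (O(M, A) = 1/(3 + (A + M)) - 1*(-3) = 1/(3 + A + M) + 3 = 3 + 1/(3 + A + M))
1/(1270 + O(28, 98)) = 1/(1270 + (3 + 1/(3 + 98 + 28))) = 1/(1270 + (3 + 1/129)) = 1/(1270 + 388/129) = 1/(164218/129) = 129/164218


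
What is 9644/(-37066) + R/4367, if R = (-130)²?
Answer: 292150026/80933611 ≈ 3.6097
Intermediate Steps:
R = 16900
9644/(-37066) + R/4367 = 9644/(-37066) + 16900/4367 = 9644*(-1/37066) + 16900*(1/4367) = -4822/18533 + 16900/4367 = 292150026/80933611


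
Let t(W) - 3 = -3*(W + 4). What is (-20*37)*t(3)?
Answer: 13320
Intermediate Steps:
t(W) = -9 - 3*W (t(W) = 3 - 3*(W + 4) = 3 - 3*(4 + W) = 3 + (-12 - 3*W) = -9 - 3*W)
(-20*37)*t(3) = (-20*37)*(-9 - 3*3) = -740*(-9 - 9) = -740*(-18) = 13320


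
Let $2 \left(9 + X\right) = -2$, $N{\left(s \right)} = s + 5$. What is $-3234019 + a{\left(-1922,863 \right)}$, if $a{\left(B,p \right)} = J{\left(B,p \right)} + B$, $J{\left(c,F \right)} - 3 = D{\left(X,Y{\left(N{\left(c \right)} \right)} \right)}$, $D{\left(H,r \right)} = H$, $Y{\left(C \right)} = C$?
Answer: $-3235948$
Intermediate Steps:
$N{\left(s \right)} = 5 + s$
$X = -10$ ($X = -9 + \frac{1}{2} \left(-2\right) = -9 - 1 = -10$)
$J{\left(c,F \right)} = -7$ ($J{\left(c,F \right)} = 3 - 10 = -7$)
$a{\left(B,p \right)} = -7 + B$
$-3234019 + a{\left(-1922,863 \right)} = -3234019 - 1929 = -3235948$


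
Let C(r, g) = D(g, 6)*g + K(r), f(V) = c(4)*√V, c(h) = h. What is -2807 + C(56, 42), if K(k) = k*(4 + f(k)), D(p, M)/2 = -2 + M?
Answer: -2247 + 448*√14 ≈ -570.74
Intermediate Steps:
D(p, M) = -4 + 2*M (D(p, M) = 2*(-2 + M) = -4 + 2*M)
f(V) = 4*√V
K(k) = k*(4 + 4*√k)
C(r, g) = 4*r + 4*r^(3/2) + 8*g (C(r, g) = (-4 + 2*6)*g + (4*r + 4*r^(3/2)) = (-4 + 12)*g + (4*r + 4*r^(3/2)) = 8*g + (4*r + 4*r^(3/2)) = 4*r + 4*r^(3/2) + 8*g)
-2807 + C(56, 42) = -2807 + (4*56 + 4*56^(3/2) + 8*42) = -2807 + (224 + 4*(112*√14) + 336) = -2807 + (224 + 448*√14 + 336) = -2807 + (560 + 448*√14) = -2247 + 448*√14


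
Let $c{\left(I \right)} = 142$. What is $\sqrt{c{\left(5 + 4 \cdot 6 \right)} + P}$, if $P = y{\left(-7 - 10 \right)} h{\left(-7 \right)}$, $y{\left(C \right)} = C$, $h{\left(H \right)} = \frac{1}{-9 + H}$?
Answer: $\frac{\sqrt{2289}}{4} \approx 11.961$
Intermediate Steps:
$P = \frac{17}{16}$ ($P = \frac{-7 - 10}{-9 - 7} = - \frac{17}{-16} = \left(-17\right) \left(- \frac{1}{16}\right) = \frac{17}{16} \approx 1.0625$)
$\sqrt{c{\left(5 + 4 \cdot 6 \right)} + P} = \sqrt{142 + \frac{17}{16}} = \sqrt{\frac{2289}{16}} = \frac{\sqrt{2289}}{4}$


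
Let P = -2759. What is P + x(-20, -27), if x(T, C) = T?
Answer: -2779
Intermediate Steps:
P + x(-20, -27) = -2759 - 20 = -2779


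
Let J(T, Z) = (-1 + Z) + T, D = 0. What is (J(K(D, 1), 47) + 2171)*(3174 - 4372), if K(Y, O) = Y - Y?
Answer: -2655966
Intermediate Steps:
K(Y, O) = 0
J(T, Z) = -1 + T + Z
(J(K(D, 1), 47) + 2171)*(3174 - 4372) = ((-1 + 0 + 47) + 2171)*(3174 - 4372) = (46 + 2171)*(-1198) = 2217*(-1198) = -2655966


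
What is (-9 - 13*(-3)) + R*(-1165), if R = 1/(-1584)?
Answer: 48685/1584 ≈ 30.735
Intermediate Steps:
R = -1/1584 ≈ -0.00063131
(-9 - 13*(-3)) + R*(-1165) = (-9 - 13*(-3)) - 1/1584*(-1165) = (-9 + 39) + 1165/1584 = 30 + 1165/1584 = 48685/1584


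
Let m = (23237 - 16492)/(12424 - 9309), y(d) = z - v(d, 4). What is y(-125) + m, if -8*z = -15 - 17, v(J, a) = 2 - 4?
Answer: 5087/623 ≈ 8.1653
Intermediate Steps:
v(J, a) = -2
z = 4 (z = -(-15 - 17)/8 = -⅛*(-32) = 4)
y(d) = 6 (y(d) = 4 - 1*(-2) = 4 + 2 = 6)
m = 1349/623 (m = 6745/3115 = 6745*(1/3115) = 1349/623 ≈ 2.1653)
y(-125) + m = 6 + 1349/623 = 5087/623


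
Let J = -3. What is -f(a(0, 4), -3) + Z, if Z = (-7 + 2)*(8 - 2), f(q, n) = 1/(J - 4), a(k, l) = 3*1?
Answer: -209/7 ≈ -29.857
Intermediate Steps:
a(k, l) = 3
f(q, n) = -⅐ (f(q, n) = 1/(-3 - 4) = 1/(-7) = -⅐)
Z = -30 (Z = -5*6 = -30)
-f(a(0, 4), -3) + Z = -1*(-⅐) - 30 = ⅐ - 30 = -209/7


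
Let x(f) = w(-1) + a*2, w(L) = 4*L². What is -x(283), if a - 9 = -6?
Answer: -10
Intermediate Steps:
a = 3 (a = 9 - 6 = 3)
x(f) = 10 (x(f) = 4*(-1)² + 3*2 = 4*1 + 6 = 4 + 6 = 10)
-x(283) = -1*10 = -10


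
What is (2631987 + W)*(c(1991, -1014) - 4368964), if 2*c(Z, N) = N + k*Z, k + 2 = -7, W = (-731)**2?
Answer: -13863634656814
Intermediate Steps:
W = 534361
k = -9 (k = -2 - 7 = -9)
c(Z, N) = N/2 - 9*Z/2 (c(Z, N) = (N - 9*Z)/2 = N/2 - 9*Z/2)
(2631987 + W)*(c(1991, -1014) - 4368964) = (2631987 + 534361)*(((1/2)*(-1014) - 9/2*1991) - 4368964) = 3166348*((-507 - 17919/2) - 4368964) = 3166348*(-18933/2 - 4368964) = 3166348*(-8756861/2) = -13863634656814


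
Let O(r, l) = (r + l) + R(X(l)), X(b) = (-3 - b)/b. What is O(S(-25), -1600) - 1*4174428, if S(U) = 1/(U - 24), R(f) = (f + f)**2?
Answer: -130960113749959/31360000 ≈ -4.1760e+6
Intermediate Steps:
X(b) = (-3 - b)/b
R(f) = 4*f**2 (R(f) = (2*f)**2 = 4*f**2)
S(U) = 1/(-24 + U)
O(r, l) = l + r + 4*(-3 - l)**2/l**2 (O(r, l) = (r + l) + 4*((-3 - l)/l)**2 = (l + r) + 4*((-3 - l)**2/l**2) = (l + r) + 4*(-3 - l)**2/l**2 = l + r + 4*(-3 - l)**2/l**2)
O(S(-25), -1600) - 1*4174428 = (-1600 + 1/(-24 - 25) + 4*(3 - 1600)**2/(-1600)**2) - 1*4174428 = (-1600 + 1/(-49) + 4*(1/2560000)*(-1597)**2) - 4174428 = (-1600 - 1/49 + 4*(1/2560000)*2550409) - 4174428 = (-1600 - 1/49 + 2550409/640000) - 4174428 = -50051669959/31360000 - 4174428 = -130960113749959/31360000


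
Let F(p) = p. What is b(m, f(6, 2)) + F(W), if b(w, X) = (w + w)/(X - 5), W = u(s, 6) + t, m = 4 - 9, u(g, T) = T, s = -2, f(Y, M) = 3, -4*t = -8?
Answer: 13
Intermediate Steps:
t = 2 (t = -¼*(-8) = 2)
m = -5
W = 8 (W = 6 + 2 = 8)
b(w, X) = 2*w/(-5 + X) (b(w, X) = (2*w)/(-5 + X) = 2*w/(-5 + X))
b(m, f(6, 2)) + F(W) = 2*(-5)/(-5 + 3) + 8 = 2*(-5)/(-2) + 8 = 2*(-5)*(-½) + 8 = 5 + 8 = 13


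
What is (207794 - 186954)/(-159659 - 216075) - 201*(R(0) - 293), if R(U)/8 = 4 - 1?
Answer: 10157770403/187867 ≈ 54069.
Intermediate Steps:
R(U) = 24 (R(U) = 8*(4 - 1) = 8*3 = 24)
(207794 - 186954)/(-159659 - 216075) - 201*(R(0) - 293) = (207794 - 186954)/(-159659 - 216075) - 201*(24 - 293) = 20840/(-375734) - 201*(-269) = 20840*(-1/375734) - 1*(-54069) = -10420/187867 + 54069 = 10157770403/187867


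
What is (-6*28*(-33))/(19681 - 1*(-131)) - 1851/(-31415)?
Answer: 17569731/51866165 ≈ 0.33875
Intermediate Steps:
(-6*28*(-33))/(19681 - 1*(-131)) - 1851/(-31415) = (-168*(-33))/(19681 + 131) - 1851*(-1/31415) = 5544/19812 + 1851/31415 = 5544*(1/19812) + 1851/31415 = 462/1651 + 1851/31415 = 17569731/51866165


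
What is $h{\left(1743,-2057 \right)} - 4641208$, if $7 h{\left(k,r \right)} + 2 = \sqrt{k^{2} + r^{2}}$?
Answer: $- \frac{32488458}{7} + \frac{\sqrt{7269298}}{7} \approx -4.6408 \cdot 10^{6}$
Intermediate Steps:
$h{\left(k,r \right)} = - \frac{2}{7} + \frac{\sqrt{k^{2} + r^{2}}}{7}$
$h{\left(1743,-2057 \right)} - 4641208 = \left(- \frac{2}{7} + \frac{\sqrt{1743^{2} + \left(-2057\right)^{2}}}{7}\right) - 4641208 = \left(- \frac{2}{7} + \frac{\sqrt{3038049 + 4231249}}{7}\right) - 4641208 = \left(- \frac{2}{7} + \frac{\sqrt{7269298}}{7}\right) - 4641208 = - \frac{32488458}{7} + \frac{\sqrt{7269298}}{7}$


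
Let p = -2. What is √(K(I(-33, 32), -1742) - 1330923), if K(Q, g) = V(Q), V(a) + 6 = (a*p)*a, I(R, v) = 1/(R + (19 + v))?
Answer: 19*I*√1194518/18 ≈ 1153.7*I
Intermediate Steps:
I(R, v) = 1/(19 + R + v)
V(a) = -6 - 2*a² (V(a) = -6 + (a*(-2))*a = -6 + (-2*a)*a = -6 - 2*a²)
K(Q, g) = -6 - 2*Q²
√(K(I(-33, 32), -1742) - 1330923) = √((-6 - 2/(19 - 33 + 32)²) - 1330923) = √((-6 - 2*(1/18)²) - 1330923) = √((-6 - 2*1/324) - 1330923) = √((-6 - 1/162) - 1330923) = √(-973/162 - 1330923) = √(-215610499/162) = 19*I*√1194518/18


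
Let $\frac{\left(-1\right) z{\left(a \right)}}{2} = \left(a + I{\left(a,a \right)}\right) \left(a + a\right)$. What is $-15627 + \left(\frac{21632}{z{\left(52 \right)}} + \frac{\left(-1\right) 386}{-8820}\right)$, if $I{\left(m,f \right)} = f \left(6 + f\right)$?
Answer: $- \frac{4065986563}{260190} \approx -15627.0$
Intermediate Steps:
$z{\left(a \right)} = - 4 a \left(a + a \left(6 + a\right)\right)$ ($z{\left(a \right)} = - 2 \left(a + a \left(6 + a\right)\right) \left(a + a\right) = - 2 \left(a + a \left(6 + a\right)\right) 2 a = - 2 \cdot 2 a \left(a + a \left(6 + a\right)\right) = - 4 a \left(a + a \left(6 + a\right)\right)$)
$-15627 + \left(\frac{21632}{z{\left(52 \right)}} + \frac{\left(-1\right) 386}{-8820}\right) = -15627 + \left(\frac{21632}{\left(-4\right) 52^{2} \left(7 + 52\right)} + \frac{\left(-1\right) 386}{-8820}\right) = -15627 + \left(\frac{21632}{\left(-4\right) 2704 \cdot 59} - - \frac{193}{4410}\right) = -15627 + \left(\frac{21632}{-638144} + \frac{193}{4410}\right) = -15627 + \left(21632 \left(- \frac{1}{638144}\right) + \frac{193}{4410}\right) = -15627 + \left(- \frac{2}{59} + \frac{193}{4410}\right) = -15627 + \frac{2567}{260190} = - \frac{4065986563}{260190}$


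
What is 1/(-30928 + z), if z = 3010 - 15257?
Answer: -1/43175 ≈ -2.3162e-5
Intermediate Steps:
z = -12247
1/(-30928 + z) = 1/(-30928 - 12247) = 1/(-43175) = -1/43175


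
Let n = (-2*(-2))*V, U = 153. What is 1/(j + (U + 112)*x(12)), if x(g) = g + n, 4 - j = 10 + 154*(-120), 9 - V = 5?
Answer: 1/25894 ≈ 3.8619e-5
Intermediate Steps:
V = 4 (V = 9 - 1*5 = 9 - 5 = 4)
j = 18474 (j = 4 - (10 + 154*(-120)) = 4 - (10 - 18480) = 4 - 1*(-18470) = 4 + 18470 = 18474)
n = 16 (n = -2*(-2)*4 = 4*4 = 16)
x(g) = 16 + g (x(g) = g + 16 = 16 + g)
1/(j + (U + 112)*x(12)) = 1/(18474 + (153 + 112)*(16 + 12)) = 1/(18474 + 265*28) = 1/(18474 + 7420) = 1/25894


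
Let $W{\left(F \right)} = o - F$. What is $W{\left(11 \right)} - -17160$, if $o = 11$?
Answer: $17160$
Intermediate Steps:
$W{\left(F \right)} = 11 - F$
$W{\left(11 \right)} - -17160 = \left(11 - 11\right) - -17160 = \left(11 - 11\right) + 17160 = 0 + 17160 = 17160$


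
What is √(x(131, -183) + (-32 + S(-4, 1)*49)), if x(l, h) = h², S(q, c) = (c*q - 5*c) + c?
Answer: √33065 ≈ 181.84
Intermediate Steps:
S(q, c) = -4*c + c*q (S(q, c) = (-5*c + c*q) + c = -4*c + c*q)
√(x(131, -183) + (-32 + S(-4, 1)*49)) = √((-183)² + (-32 + (1*(-4 - 4))*49)) = √(33489 + (-32 + (1*(-8))*49)) = √(33489 + (-32 - 8*49)) = √(33489 + (-32 - 392)) = √(33489 - 424) = √33065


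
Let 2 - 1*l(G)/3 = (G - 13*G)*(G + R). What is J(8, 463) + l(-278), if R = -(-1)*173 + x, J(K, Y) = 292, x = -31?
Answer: 1361386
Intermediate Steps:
R = 142 (R = -(-1)*173 - 31 = -1*(-173) - 31 = 173 - 31 = 142)
l(G) = 6 + 36*G*(142 + G) (l(G) = 6 - 3*(G - 13*G)*(G + 142) = 6 - 3*(-12*G)*(142 + G) = 6 - (-36)*G*(142 + G) = 6 + 36*G*(142 + G))
J(8, 463) + l(-278) = 292 + (6 + 36*(-278)**2 + 5112*(-278)) = 292 + (6 + 36*77284 - 1421136) = 292 + (6 + 2782224 - 1421136) = 292 + 1361094 = 1361386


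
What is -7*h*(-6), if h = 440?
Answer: 18480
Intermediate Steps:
-7*h*(-6) = -3080*(-6) = -7*(-2640) = 18480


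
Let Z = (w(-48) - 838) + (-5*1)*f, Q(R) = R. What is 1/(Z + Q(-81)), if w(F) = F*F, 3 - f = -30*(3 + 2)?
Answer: 1/620 ≈ 0.0016129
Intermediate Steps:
f = 153 (f = 3 - (-5)*6*(3 + 2) = 3 - (-5)*6*5 = 3 - (-5)*30 = 3 - 1*(-150) = 3 + 150 = 153)
w(F) = F**2
Z = 701 (Z = ((-48)**2 - 838) - 5*1*153 = (2304 - 838) - 5*153 = 1466 - 765 = 701)
1/(Z + Q(-81)) = 1/(701 - 81) = 1/620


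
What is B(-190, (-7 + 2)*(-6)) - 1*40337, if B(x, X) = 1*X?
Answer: -40307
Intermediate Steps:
B(x, X) = X
B(-190, (-7 + 2)*(-6)) - 1*40337 = (-7 + 2)*(-6) - 1*40337 = -5*(-6) - 40337 = 30 - 40337 = -40307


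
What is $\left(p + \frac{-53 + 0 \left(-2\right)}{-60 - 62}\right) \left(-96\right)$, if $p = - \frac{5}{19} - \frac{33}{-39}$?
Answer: $- \frac{1471632}{15067} \approx -97.672$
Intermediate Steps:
$p = \frac{144}{247}$ ($p = \left(-5\right) \frac{1}{19} - - \frac{11}{13} = - \frac{5}{19} + \frac{11}{13} = \frac{144}{247} \approx 0.583$)
$\left(p + \frac{-53 + 0 \left(-2\right)}{-60 - 62}\right) \left(-96\right) = \left(\frac{144}{247} + \frac{-53 + 0 \left(-2\right)}{-60 - 62}\right) \left(-96\right) = \left(\frac{144}{247} + \frac{-53 + 0}{-122}\right) \left(-96\right) = \left(\frac{144}{247} - - \frac{53}{122}\right) \left(-96\right) = \left(\frac{144}{247} + \frac{53}{122}\right) \left(-96\right) = \frac{30659}{30134} \left(-96\right) = - \frac{1471632}{15067}$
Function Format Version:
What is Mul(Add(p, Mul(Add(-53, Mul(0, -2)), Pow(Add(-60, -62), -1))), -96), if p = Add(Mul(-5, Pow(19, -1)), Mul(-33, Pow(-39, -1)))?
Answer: Rational(-1471632, 15067) ≈ -97.672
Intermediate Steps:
p = Rational(144, 247) (p = Add(Mul(-5, Rational(1, 19)), Mul(-33, Rational(-1, 39))) = Add(Rational(-5, 19), Rational(11, 13)) = Rational(144, 247) ≈ 0.58300)
Mul(Add(p, Mul(Add(-53, Mul(0, -2)), Pow(Add(-60, -62), -1))), -96) = Mul(Add(Rational(144, 247), Mul(Add(-53, Mul(0, -2)), Pow(Add(-60, -62), -1))), -96) = Mul(Add(Rational(144, 247), Mul(Add(-53, 0), Pow(-122, -1))), -96) = Mul(Add(Rational(144, 247), Mul(-53, Rational(-1, 122))), -96) = Mul(Add(Rational(144, 247), Rational(53, 122)), -96) = Mul(Rational(30659, 30134), -96) = Rational(-1471632, 15067)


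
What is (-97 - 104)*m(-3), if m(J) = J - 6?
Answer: 1809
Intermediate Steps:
m(J) = -6 + J
(-97 - 104)*m(-3) = (-97 - 104)*(-6 - 3) = -201*(-9) = 1809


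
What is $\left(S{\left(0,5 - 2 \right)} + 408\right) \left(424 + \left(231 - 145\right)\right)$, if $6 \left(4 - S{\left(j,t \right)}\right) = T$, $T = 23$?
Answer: $208165$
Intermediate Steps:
$S{\left(j,t \right)} = \frac{1}{6}$ ($S{\left(j,t \right)} = 4 - \frac{23}{6} = \frac{1}{6}$)
$\left(S{\left(0,5 - 2 \right)} + 408\right) \left(424 + \left(231 - 145\right)\right) = \left(\frac{1}{6} + 408\right) \left(424 + \left(231 - 145\right)\right) = \frac{2449 \left(424 + 86\right)}{6} = \frac{2449}{6} \cdot 510 = 208165$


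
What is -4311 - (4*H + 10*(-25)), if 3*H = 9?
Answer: -4073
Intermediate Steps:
H = 3 (H = (⅓)*9 = 3)
-4311 - (4*H + 10*(-25)) = -4311 - (4*3 + 10*(-25)) = -4311 - (12 - 250) = -4311 - 1*(-238) = -4311 + 238 = -4073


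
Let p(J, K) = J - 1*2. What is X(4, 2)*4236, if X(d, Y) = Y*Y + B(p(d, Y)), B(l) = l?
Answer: 25416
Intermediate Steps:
p(J, K) = -2 + J (p(J, K) = J - 2 = -2 + J)
X(d, Y) = -2 + d + Y**2 (X(d, Y) = Y*Y + (-2 + d) = Y**2 + (-2 + d) = -2 + d + Y**2)
X(4, 2)*4236 = (-2 + 4 + 2**2)*4236 = (-2 + 4 + 4)*4236 = 6*4236 = 25416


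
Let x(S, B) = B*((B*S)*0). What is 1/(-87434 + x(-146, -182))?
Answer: -1/87434 ≈ -1.1437e-5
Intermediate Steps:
x(S, B) = 0 (x(S, B) = B*0 = 0)
1/(-87434 + x(-146, -182)) = 1/(-87434 + 0) = 1/(-87434) = -1/87434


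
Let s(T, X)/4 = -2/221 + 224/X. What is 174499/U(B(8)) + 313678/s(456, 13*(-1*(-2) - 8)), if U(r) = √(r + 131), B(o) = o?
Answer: -103984257/3820 + 174499*√139/139 ≈ -12420.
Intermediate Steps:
U(r) = √(131 + r)
s(T, X) = -8/221 + 896/X (s(T, X) = 4*(-2/221 + 224/X) = -8/221 + 896/X)
174499/U(B(8)) + 313678/s(456, 13*(-1*(-2) - 8)) = 174499/(√(131 + 8)) + 313678/(-8/221 + 896/((13*(-1*(-2) - 8)))) = 174499/(√139) + 313678/(-8/221 + 896/((13*(2 - 8)))) = 174499*(√139/139) + 313678/(-8/221 + 896/((13*(-6)))) = 174499*√139/139 + 313678/(-8/221 + 896/(-78)) = 174499*√139/139 + 313678/(-8/221 + 896*(-1/78)) = 174499*√139/139 + 313678/(-8/221 - 448/39) = 174499*√139/139 + 313678/(-7640/663) = 174499*√139/139 + 313678*(-663/7640) = 174499*√139/139 - 103984257/3820 = -103984257/3820 + 174499*√139/139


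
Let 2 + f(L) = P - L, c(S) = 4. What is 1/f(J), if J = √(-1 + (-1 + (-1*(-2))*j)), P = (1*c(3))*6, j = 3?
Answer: 1/20 ≈ 0.050000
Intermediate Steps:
P = 24 (P = (1*4)*6 = 4*6 = 24)
J = 2 (J = √(-1 + (-1 - 1*(-2)*3)) = √(-1 + (-1 + 2*3)) = √(-1 + (-1 + 6)) = √(-1 + 5) = √4 = 2)
f(L) = 22 - L (f(L) = -2 + (24 - L) = 22 - L)
1/f(J) = 1/(22 - 1*2) = 1/(22 - 2) = 1/20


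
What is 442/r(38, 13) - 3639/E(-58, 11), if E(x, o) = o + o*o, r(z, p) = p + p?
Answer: -465/44 ≈ -10.568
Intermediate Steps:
r(z, p) = 2*p
E(x, o) = o + o²
442/r(38, 13) - 3639/E(-58, 11) = 442/((2*13)) - 3639*1/(11*(1 + 11)) = 442/26 - 3639/(11*12) = 442*(1/26) - 3639/132 = 17 - 3639*1/132 = 17 - 1213/44 = -465/44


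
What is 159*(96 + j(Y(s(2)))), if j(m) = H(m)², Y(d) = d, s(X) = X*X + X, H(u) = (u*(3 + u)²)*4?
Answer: 600897888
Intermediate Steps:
H(u) = 4*u*(3 + u)²
s(X) = X + X² (s(X) = X² + X = X + X²)
j(m) = 16*m²*(3 + m)⁴ (j(m) = (4*m*(3 + m)²)² = 16*m²*(3 + m)⁴)
159*(96 + j(Y(s(2)))) = 159*(96 + 16*(2*(1 + 2))²*(3 + 2*(1 + 2))⁴) = 159*(96 + 16*(2*3)²*(3 + 2*3)⁴) = 159*(96 + 16*6²*(3 + 6)⁴) = 159*(96 + 16*36*9⁴) = 159*(96 + 16*36*6561) = 159*(96 + 3779136) = 159*3779232 = 600897888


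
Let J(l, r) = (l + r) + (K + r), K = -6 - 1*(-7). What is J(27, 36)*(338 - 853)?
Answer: -51500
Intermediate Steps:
K = 1 (K = -6 + 7 = 1)
J(l, r) = 1 + l + 2*r (J(l, r) = (l + r) + (1 + r) = 1 + l + 2*r)
J(27, 36)*(338 - 853) = (1 + 27 + 2*36)*(338 - 853) = (1 + 27 + 72)*(-515) = 100*(-515) = -51500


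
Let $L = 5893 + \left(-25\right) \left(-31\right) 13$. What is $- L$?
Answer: $-15968$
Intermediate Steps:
$L = 15968$ ($L = 5893 + 775 \cdot 13 = 5893 + 10075 = 15968$)
$- L = \left(-1\right) 15968 = -15968$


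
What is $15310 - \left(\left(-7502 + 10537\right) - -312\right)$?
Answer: $11963$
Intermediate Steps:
$15310 - \left(\left(-7502 + 10537\right) - -312\right) = 15310 - \left(3035 + 312\right) = 15310 - 3347 = 11963$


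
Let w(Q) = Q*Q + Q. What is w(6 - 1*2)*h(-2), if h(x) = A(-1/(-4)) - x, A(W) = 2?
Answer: 80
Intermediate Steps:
w(Q) = Q + Q² (w(Q) = Q² + Q = Q + Q²)
h(x) = 2 - x
w(6 - 1*2)*h(-2) = ((6 - 1*2)*(1 + (6 - 1*2)))*(2 - 1*(-2)) = ((6 - 2)*(1 + (6 - 2)))*(2 + 2) = (4*(1 + 4))*4 = (4*5)*4 = 20*4 = 80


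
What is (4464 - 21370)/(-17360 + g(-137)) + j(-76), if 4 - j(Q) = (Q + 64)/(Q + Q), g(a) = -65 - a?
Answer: 804585/164236 ≈ 4.8990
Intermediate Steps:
j(Q) = 4 - (64 + Q)/(2*Q) (j(Q) = 4 - (Q + 64)/(Q + Q) = 4 - (64 + Q)/(2*Q))
(4464 - 21370)/(-17360 + g(-137)) + j(-76) = (4464 - 21370)/(-17360 + (-65 - 1*(-137))) + (7/2 - 32/(-76)) = -16906/(-17360 + (-65 + 137)) + (7/2 - 32*(-1/76)) = -16906/(-17360 + 72) + (7/2 + 8/19) = -16906/(-17288) + 149/38 = -16906*(-1/17288) + 149/38 = 8453/8644 + 149/38 = 804585/164236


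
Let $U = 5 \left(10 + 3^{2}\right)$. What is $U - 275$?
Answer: $-180$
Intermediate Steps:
$U = 95$ ($U = 5 \left(10 + 9\right) = 5 \cdot 19 = 95$)
$U - 275 = 95 - 275 = -180$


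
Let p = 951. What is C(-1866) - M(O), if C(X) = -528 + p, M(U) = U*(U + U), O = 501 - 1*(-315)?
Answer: -1331289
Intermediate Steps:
O = 816 (O = 501 + 315 = 816)
M(U) = 2*U**2 (M(U) = U*(2*U) = 2*U**2)
C(X) = 423 (C(X) = -528 + 951 = 423)
C(-1866) - M(O) = 423 - 2*816**2 = 423 - 2*665856 = 423 - 1*1331712 = 423 - 1331712 = -1331289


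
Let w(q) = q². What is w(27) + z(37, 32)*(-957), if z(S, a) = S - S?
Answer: 729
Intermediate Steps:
z(S, a) = 0
w(27) + z(37, 32)*(-957) = 27² + 0*(-957) = 729 + 0 = 729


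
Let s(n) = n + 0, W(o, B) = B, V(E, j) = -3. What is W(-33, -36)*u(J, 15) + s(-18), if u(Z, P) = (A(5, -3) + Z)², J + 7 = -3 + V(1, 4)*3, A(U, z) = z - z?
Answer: -13014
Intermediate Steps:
A(U, z) = 0
s(n) = n
J = -19 (J = -7 + (-3 - 3*3) = -7 + (-3 - 9) = -7 - 12 = -19)
u(Z, P) = Z² (u(Z, P) = (0 + Z)² = Z²)
W(-33, -36)*u(J, 15) + s(-18) = -36*(-19)² - 18 = -36*361 - 18 = -12996 - 18 = -13014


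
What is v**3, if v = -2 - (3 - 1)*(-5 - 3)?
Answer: 2744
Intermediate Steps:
v = 14 (v = -2 - 2*(-8) = -2 - 1*(-16) = -2 + 16 = 14)
v**3 = 14**3 = 2744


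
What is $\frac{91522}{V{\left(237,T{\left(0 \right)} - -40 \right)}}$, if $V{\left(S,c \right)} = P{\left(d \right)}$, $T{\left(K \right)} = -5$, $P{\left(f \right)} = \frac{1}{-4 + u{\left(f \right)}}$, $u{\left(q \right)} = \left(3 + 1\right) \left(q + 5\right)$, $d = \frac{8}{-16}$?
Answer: $1281308$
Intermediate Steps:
$d = - \frac{1}{2}$ ($d = 8 \left(- \frac{1}{16}\right) = - \frac{1}{2} \approx -0.5$)
$u{\left(q \right)} = 20 + 4 q$ ($u{\left(q \right)} = 4 \left(5 + q\right) = 20 + 4 q$)
$P{\left(f \right)} = \frac{1}{16 + 4 f}$ ($P{\left(f \right)} = \frac{1}{-4 + \left(20 + 4 f\right)} = \frac{1}{16 + 4 f}$)
$V{\left(S,c \right)} = \frac{1}{14}$ ($V{\left(S,c \right)} = \frac{1}{4 \left(4 - \frac{1}{2}\right)} = \frac{1}{4 \cdot \frac{7}{2}} = \frac{1}{4} \cdot \frac{2}{7} = \frac{1}{14}$)
$\frac{91522}{V{\left(237,T{\left(0 \right)} - -40 \right)}} = 91522 \frac{1}{\frac{1}{14}} = 91522 \cdot 14 = 1281308$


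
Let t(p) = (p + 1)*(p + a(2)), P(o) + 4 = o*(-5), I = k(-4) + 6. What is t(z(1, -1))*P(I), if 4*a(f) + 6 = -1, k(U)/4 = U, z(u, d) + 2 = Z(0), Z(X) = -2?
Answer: 1587/2 ≈ 793.50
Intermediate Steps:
z(u, d) = -4 (z(u, d) = -2 - 2 = -4)
k(U) = 4*U
a(f) = -7/4 (a(f) = -3/2 + (¼)*(-1) = -3/2 - ¼ = -7/4)
I = -10 (I = 4*(-4) + 6 = -16 + 6 = -10)
P(o) = -4 - 5*o (P(o) = -4 + o*(-5) = -4 - 5*o)
t(p) = (1 + p)*(-7/4 + p) (t(p) = (p + 1)*(p - 7/4) = (1 + p)*(-7/4 + p))
t(z(1, -1))*P(I) = (-7/4 + (-4)² - ¾*(-4))*(-4 - 5*(-10)) = (-7/4 + 16 + 3)*(-4 + 50) = (69/4)*46 = 1587/2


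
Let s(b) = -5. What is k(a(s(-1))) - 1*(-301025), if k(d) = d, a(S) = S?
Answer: 301020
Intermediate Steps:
k(a(s(-1))) - 1*(-301025) = -5 - 1*(-301025) = -5 + 301025 = 301020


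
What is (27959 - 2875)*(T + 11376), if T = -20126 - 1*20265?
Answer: -727812260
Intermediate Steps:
T = -40391 (T = -20126 - 20265 = -40391)
(27959 - 2875)*(T + 11376) = (27959 - 2875)*(-40391 + 11376) = 25084*(-29015) = -727812260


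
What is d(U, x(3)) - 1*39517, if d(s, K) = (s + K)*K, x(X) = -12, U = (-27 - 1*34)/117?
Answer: -1535303/39 ≈ -39367.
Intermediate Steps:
U = -61/117 (U = (-27 - 34)*(1/117) = -61*1/117 = -61/117 ≈ -0.52137)
d(s, K) = K*(K + s) (d(s, K) = (K + s)*K = K*(K + s))
d(U, x(3)) - 1*39517 = -12*(-12 - 61/117) - 1*39517 = -12*(-1465/117) - 39517 = 5860/39 - 39517 = -1535303/39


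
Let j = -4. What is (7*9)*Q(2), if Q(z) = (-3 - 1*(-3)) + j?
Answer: -252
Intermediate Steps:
Q(z) = -4 (Q(z) = (-3 - 1*(-3)) - 4 = (-3 + 3) - 4 = 0 - 4 = -4)
(7*9)*Q(2) = (7*9)*(-4) = 63*(-4) = -252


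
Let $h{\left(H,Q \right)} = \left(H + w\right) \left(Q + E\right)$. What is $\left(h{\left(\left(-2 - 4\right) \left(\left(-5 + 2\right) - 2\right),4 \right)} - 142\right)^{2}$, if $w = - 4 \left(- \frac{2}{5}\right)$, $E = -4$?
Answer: $20164$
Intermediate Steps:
$w = \frac{8}{5}$ ($w = - 4 \left(\left(-2\right) \frac{1}{5}\right) = \left(-4\right) \left(- \frac{2}{5}\right) = \frac{8}{5} \approx 1.6$)
$h{\left(H,Q \right)} = \left(-4 + Q\right) \left(\frac{8}{5} + H\right)$ ($h{\left(H,Q \right)} = \left(H + \frac{8}{5}\right) \left(Q - 4\right) = \left(\frac{8}{5} + H\right) \left(-4 + Q\right) = \left(-4 + Q\right) \left(\frac{8}{5} + H\right)$)
$\left(h{\left(\left(-2 - 4\right) \left(\left(-5 + 2\right) - 2\right),4 \right)} - 142\right)^{2} = \left(\left(- \frac{32}{5} - 4 \left(-2 - 4\right) \left(\left(-5 + 2\right) - 2\right) + \frac{8}{5} \cdot 4 + \left(-2 - 4\right) \left(\left(-5 + 2\right) - 2\right) 4\right) - 142\right)^{2} = \left(\left(- \frac{32}{5} - 4 \left(- 6 \left(-3 - 2\right)\right) + \frac{32}{5} + - 6 \left(-3 - 2\right) 4\right) - 142\right)^{2} = \left(\left(- \frac{32}{5} - 4 \left(\left(-6\right) \left(-5\right)\right) + \frac{32}{5} + \left(-6\right) \left(-5\right) 4\right) - 142\right)^{2} = \left(\left(- \frac{32}{5} - 120 + \frac{32}{5} + 30 \cdot 4\right) - 142\right)^{2} = \left(\left(- \frac{32}{5} - 120 + \frac{32}{5} + 120\right) - 142\right)^{2} = \left(0 - 142\right)^{2} = \left(-142\right)^{2} = 20164$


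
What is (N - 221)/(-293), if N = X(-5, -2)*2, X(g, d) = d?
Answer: 225/293 ≈ 0.76792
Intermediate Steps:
N = -4 (N = -2*2 = -4)
(N - 221)/(-293) = (-4 - 221)/(-293) = -1/293*(-225) = 225/293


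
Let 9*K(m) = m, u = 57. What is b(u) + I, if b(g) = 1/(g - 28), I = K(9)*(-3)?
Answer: -86/29 ≈ -2.9655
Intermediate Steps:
K(m) = m/9
I = -3 (I = ((⅑)*9)*(-3) = 1*(-3) = -3)
b(g) = 1/(-28 + g)
b(u) + I = 1/(-28 + 57) - 3 = 1/29 - 3 = -86/29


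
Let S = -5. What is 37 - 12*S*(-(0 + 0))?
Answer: 37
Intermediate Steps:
37 - 12*S*(-(0 + 0)) = 37 - (-60)*(-(0 + 0)) = 37 - (-60)*(-1*0) = 37 - (-60)*0 = 37 - 12*0 = 37 + 0 = 37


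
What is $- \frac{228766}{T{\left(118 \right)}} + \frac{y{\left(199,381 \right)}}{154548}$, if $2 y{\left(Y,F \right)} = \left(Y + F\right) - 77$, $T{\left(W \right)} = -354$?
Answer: $\frac{11785138933}{18236664} \approx 646.23$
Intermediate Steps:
$y{\left(Y,F \right)} = - \frac{77}{2} + \frac{F}{2} + \frac{Y}{2}$ ($y{\left(Y,F \right)} = \frac{\left(Y + F\right) - 77}{2} = \frac{\left(F + Y\right) - 77}{2} = \frac{-77 + F + Y}{2} = - \frac{77}{2} + \frac{F}{2} + \frac{Y}{2}$)
$- \frac{228766}{T{\left(118 \right)}} + \frac{y{\left(199,381 \right)}}{154548} = - \frac{228766}{-354} + \frac{- \frac{77}{2} + \frac{1}{2} \cdot 381 + \frac{1}{2} \cdot 199}{154548} = \left(-228766\right) \left(- \frac{1}{354}\right) + \left(- \frac{77}{2} + \frac{381}{2} + \frac{199}{2}\right) \frac{1}{154548} = \frac{114383}{177} + \frac{503}{2} \cdot \frac{1}{154548} = \frac{114383}{177} + \frac{503}{309096} = \frac{11785138933}{18236664}$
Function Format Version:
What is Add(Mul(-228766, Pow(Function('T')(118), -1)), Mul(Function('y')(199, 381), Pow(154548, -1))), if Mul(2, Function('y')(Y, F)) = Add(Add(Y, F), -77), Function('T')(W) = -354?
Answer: Rational(11785138933, 18236664) ≈ 646.23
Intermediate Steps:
Function('y')(Y, F) = Add(Rational(-77, 2), Mul(Rational(1, 2), F), Mul(Rational(1, 2), Y)) (Function('y')(Y, F) = Mul(Rational(1, 2), Add(Add(Y, F), -77)) = Mul(Rational(1, 2), Add(Add(F, Y), -77)) = Mul(Rational(1, 2), Add(-77, F, Y)) = Add(Rational(-77, 2), Mul(Rational(1, 2), F), Mul(Rational(1, 2), Y)))
Add(Mul(-228766, Pow(Function('T')(118), -1)), Mul(Function('y')(199, 381), Pow(154548, -1))) = Add(Mul(-228766, Pow(-354, -1)), Mul(Add(Rational(-77, 2), Mul(Rational(1, 2), 381), Mul(Rational(1, 2), 199)), Pow(154548, -1))) = Add(Mul(-228766, Rational(-1, 354)), Mul(Add(Rational(-77, 2), Rational(381, 2), Rational(199, 2)), Rational(1, 154548))) = Add(Rational(114383, 177), Mul(Rational(503, 2), Rational(1, 154548))) = Add(Rational(114383, 177), Rational(503, 309096)) = Rational(11785138933, 18236664)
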